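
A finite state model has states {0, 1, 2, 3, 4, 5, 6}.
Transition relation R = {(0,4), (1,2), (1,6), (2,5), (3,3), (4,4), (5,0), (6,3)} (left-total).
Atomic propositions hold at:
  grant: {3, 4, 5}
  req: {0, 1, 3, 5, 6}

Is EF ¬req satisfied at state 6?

Sat(¬req) = {2, 4}
EF ¬req: least fixpoint, start Z0 = {2, 4}, add states with some successor in Z. Z1 = {0, 1, 2, 4}; Z2 = {0, 1, 2, 4, 5}; fixed.
Sat(EF ¬req) = {0, 1, 2, 4, 5}
6 ∉ Sat(EF ¬req) = {0, 1, 2, 4, 5}, so the formula does not hold at 6.

No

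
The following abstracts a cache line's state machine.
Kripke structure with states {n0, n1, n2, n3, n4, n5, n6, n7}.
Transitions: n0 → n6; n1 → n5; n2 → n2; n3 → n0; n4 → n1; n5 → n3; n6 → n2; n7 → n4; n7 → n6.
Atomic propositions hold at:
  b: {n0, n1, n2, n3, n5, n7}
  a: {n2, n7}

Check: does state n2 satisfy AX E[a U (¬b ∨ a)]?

Sat(¬b) = {n4, n6}
Sat(¬b ∨ a) = {n2, n4, n6, n7}
E[a U (¬b ∨ a)]: least fixpoint, start Z0 = Sat((¬b ∨ a)) = {n2, n4, n6, n7}, add states in Sat(a) with some successor in Z. Already a fixed point.
Sat(E[a U (¬b ∨ a)]) = {n2, n4, n6, n7}
Sat(AX E[a U (¬b ∨ a)]) = {s : every successor in {n2, n4, n6, n7}} = {n0, n2, n6, n7}
n2 ∈ Sat(AX E[a U (¬b ∨ a)]) = {n0, n2, n6, n7}, so the formula holds at n2.

Yes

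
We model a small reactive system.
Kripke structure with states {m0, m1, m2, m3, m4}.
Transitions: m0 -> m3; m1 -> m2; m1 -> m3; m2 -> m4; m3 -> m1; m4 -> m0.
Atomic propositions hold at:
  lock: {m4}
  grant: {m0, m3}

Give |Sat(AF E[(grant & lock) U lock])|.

2

Sat(grant & lock) = ∅
E[(grant & lock) U lock]: least fixpoint, start Z0 = Sat(lock) = {m4}, add states in Sat(grant & lock) with some successor in Z. Already a fixed point.
Sat(E[(grant & lock) U lock]) = {m4}
AF E[(grant & lock) U lock]: least fixpoint, start Z0 = {m4}, add states with every successor in Z. Z1 = {m2, m4}; fixed.
Sat(AF E[(grant & lock) U lock]) = {m2, m4}
|Sat(AF E[(grant & lock) U lock])| = |{m2, m4}| = 2.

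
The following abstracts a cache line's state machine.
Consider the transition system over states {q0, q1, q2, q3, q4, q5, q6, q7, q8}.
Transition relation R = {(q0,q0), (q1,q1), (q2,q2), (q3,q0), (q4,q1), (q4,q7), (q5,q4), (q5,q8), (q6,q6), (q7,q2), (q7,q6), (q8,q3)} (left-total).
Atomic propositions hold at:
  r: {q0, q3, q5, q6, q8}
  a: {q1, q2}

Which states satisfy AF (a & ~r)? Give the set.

Sat(~r) = {q1, q2, q4, q7}
Sat(a & ~r) = {q1, q2}
AF (a & ~r): least fixpoint, start Z0 = {q1, q2}, add states with every successor in Z. Already a fixed point.
Sat(AF (a & ~r)) = {q1, q2}

{q1, q2}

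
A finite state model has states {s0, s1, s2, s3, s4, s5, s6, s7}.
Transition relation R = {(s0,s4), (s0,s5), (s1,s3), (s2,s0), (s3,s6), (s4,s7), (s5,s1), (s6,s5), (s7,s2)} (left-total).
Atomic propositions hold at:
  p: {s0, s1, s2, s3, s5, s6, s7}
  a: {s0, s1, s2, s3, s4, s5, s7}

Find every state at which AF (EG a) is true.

{s0, s2, s4, s7}

EG a: greatest fixpoint, start Z0 = {s0, s1, s2, s3, s4, s5, s7}, keep only states in Sat with some successor in Z. Z1 = {s0, s1, s2, s4, s5, s7}; Z2 = {s0, s2, s4, s5, s7}; Z3 = {s0, s2, s4, s7}; fixed.
Sat(EG a) = {s0, s2, s4, s7}
AF (EG a): least fixpoint, start Z0 = {s0, s2, s4, s7}, add states with every successor in Z. Already a fixed point.
Sat(AF (EG a)) = {s0, s2, s4, s7}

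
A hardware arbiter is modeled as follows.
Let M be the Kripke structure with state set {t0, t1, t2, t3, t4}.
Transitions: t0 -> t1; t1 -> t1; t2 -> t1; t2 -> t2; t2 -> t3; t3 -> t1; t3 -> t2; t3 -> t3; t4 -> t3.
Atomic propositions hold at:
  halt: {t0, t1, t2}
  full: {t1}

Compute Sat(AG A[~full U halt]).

Sat(~full) = {t0, t2, t3, t4}
A[~full U halt]: least fixpoint, start Z0 = Sat(halt) = {t0, t1, t2}, add states in Sat(~full) with every successor in Z. Already a fixed point.
Sat(A[~full U halt]) = {t0, t1, t2}
AG A[~full U halt]: greatest fixpoint, start Z0 = {t0, t1, t2}, keep only states in Sat with every successor in Z. Z1 = {t0, t1}; fixed.
Sat(AG A[~full U halt]) = {t0, t1}

{t0, t1}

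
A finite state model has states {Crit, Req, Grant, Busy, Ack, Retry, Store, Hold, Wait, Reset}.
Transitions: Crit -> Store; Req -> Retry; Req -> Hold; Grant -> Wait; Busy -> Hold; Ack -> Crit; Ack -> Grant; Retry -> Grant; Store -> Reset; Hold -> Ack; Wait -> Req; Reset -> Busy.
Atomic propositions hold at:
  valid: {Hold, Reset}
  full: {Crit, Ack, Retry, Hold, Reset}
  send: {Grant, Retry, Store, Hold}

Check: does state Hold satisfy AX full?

Yes

Sat(AX full) = {s : every successor in {Crit, Ack, Retry, Hold, Reset}} = {Req, Busy, Store, Hold}
Hold ∈ Sat(AX full) = {Req, Busy, Store, Hold}, so the formula holds at Hold.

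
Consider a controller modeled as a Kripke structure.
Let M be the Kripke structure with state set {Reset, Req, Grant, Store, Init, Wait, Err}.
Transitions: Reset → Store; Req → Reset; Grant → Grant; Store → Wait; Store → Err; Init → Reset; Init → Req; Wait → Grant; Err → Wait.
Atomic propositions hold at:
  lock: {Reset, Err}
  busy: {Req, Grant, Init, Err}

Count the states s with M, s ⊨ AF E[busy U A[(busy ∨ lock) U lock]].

Sat(busy ∨ lock) = {Reset, Req, Grant, Init, Err}
A[(busy ∨ lock) U lock]: least fixpoint, start Z0 = Sat(lock) = {Reset, Err}, add states in Sat(busy ∨ lock) with every successor in Z. Z1 = {Reset, Req, Err}; Z2 = {Reset, Req, Init, Err}; fixed.
Sat(A[(busy ∨ lock) U lock]) = {Reset, Req, Init, Err}
E[busy U A[(busy ∨ lock) U lock]]: least fixpoint, start Z0 = Sat(A[(busy ∨ lock) U lock]) = {Reset, Req, Init, Err}, add states in Sat(busy) with some successor in Z. Already a fixed point.
Sat(E[busy U A[(busy ∨ lock) U lock]]) = {Reset, Req, Init, Err}
AF E[busy U A[(busy ∨ lock) U lock]]: least fixpoint, start Z0 = {Reset, Req, Init, Err}, add states with every successor in Z. Already a fixed point.
Sat(AF E[busy U A[(busy ∨ lock) U lock]]) = {Reset, Req, Init, Err}
|Sat(AF E[busy U A[(busy ∨ lock) U lock]])| = |{Reset, Req, Init, Err}| = 4.

4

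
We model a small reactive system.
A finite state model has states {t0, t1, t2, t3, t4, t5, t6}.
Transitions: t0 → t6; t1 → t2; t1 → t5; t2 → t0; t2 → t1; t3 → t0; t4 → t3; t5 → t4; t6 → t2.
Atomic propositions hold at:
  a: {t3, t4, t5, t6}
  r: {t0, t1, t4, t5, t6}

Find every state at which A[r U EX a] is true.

{t0, t1, t4, t5}

Sat(EX a) = {s : some successor in {t3, t4, t5, t6}} = {t0, t1, t4, t5}
A[r U EX a]: least fixpoint, start Z0 = Sat(EX a) = {t0, t1, t4, t5}, add states in Sat(r) with every successor in Z. Already a fixed point.
Sat(A[r U EX a]) = {t0, t1, t4, t5}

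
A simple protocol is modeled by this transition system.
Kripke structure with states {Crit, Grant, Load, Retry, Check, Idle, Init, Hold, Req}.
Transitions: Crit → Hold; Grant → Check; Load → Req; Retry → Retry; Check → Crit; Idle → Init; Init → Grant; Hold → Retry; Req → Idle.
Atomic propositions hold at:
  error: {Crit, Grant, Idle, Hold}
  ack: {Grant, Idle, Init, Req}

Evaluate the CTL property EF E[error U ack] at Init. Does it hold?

E[error U ack]: least fixpoint, start Z0 = Sat(ack) = {Grant, Idle, Init, Req}, add states in Sat(error) with some successor in Z. Already a fixed point.
Sat(E[error U ack]) = {Grant, Idle, Init, Req}
EF E[error U ack]: least fixpoint, start Z0 = {Grant, Idle, Init, Req}, add states with some successor in Z. Z1 = {Grant, Load, Idle, Init, Req}; fixed.
Sat(EF E[error U ack]) = {Grant, Load, Idle, Init, Req}
Init ∈ Sat(EF E[error U ack]) = {Grant, Load, Idle, Init, Req}, so the formula holds at Init.

Yes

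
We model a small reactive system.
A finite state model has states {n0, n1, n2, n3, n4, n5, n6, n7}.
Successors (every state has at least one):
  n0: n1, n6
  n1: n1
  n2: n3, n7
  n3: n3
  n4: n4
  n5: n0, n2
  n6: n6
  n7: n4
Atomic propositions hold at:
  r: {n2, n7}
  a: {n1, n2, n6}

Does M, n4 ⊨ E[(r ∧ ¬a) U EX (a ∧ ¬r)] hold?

No

Sat(¬a) = {n0, n3, n4, n5, n7}
Sat(r ∧ ¬a) = {n7}
Sat(¬r) = {n0, n1, n3, n4, n5, n6}
Sat(a ∧ ¬r) = {n1, n6}
Sat(EX (a ∧ ¬r)) = {s : some successor in {n1, n6}} = {n0, n1, n6}
E[(r ∧ ¬a) U EX (a ∧ ¬r)]: least fixpoint, start Z0 = Sat(EX (a ∧ ¬r)) = {n0, n1, n6}, add states in Sat(r ∧ ¬a) with some successor in Z. Already a fixed point.
Sat(E[(r ∧ ¬a) U EX (a ∧ ¬r)]) = {n0, n1, n6}
n4 ∉ Sat(E[(r ∧ ¬a) U EX (a ∧ ¬r)]) = {n0, n1, n6}, so the formula does not hold at n4.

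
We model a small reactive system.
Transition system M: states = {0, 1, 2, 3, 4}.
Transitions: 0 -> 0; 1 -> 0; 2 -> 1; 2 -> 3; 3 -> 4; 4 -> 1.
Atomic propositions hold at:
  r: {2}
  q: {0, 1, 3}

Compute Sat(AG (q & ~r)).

Sat(~r) = {0, 1, 3, 4}
Sat(q & ~r) = {0, 1, 3}
AG (q & ~r): greatest fixpoint, start Z0 = {0, 1, 3}, keep only states in Sat with every successor in Z. Z1 = {0, 1}; fixed.
Sat(AG (q & ~r)) = {0, 1}

{0, 1}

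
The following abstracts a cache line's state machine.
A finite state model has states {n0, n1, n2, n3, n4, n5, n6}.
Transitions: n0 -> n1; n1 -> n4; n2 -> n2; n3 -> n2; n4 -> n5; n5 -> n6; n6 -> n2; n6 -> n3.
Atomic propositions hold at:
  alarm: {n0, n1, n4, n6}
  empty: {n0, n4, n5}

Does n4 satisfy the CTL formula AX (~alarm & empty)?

Sat(~alarm) = {n2, n3, n5}
Sat(~alarm & empty) = {n5}
Sat(AX (~alarm & empty)) = {s : every successor in {n5}} = {n4}
n4 ∈ Sat(AX (~alarm & empty)) = {n4}, so the formula holds at n4.

Yes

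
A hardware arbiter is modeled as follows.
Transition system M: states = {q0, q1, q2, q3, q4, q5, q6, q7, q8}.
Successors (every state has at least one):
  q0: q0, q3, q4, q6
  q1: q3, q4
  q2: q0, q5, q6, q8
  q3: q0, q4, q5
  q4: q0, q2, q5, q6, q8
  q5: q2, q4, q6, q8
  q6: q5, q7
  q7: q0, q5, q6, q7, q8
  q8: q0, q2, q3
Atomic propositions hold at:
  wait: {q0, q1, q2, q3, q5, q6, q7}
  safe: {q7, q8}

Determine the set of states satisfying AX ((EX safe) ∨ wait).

Sat(EX safe) = {s : some successor in {q7, q8}} = {q2, q4, q5, q6, q7}
Sat((EX safe) ∨ wait) = {q0, q1, q2, q3, q4, q5, q6, q7}
Sat(AX ((EX safe) ∨ wait)) = {s : every successor in {q0, q1, q2, q3, q4, q5, q6, q7}} = {q0, q1, q3, q6, q8}

{q0, q1, q3, q6, q8}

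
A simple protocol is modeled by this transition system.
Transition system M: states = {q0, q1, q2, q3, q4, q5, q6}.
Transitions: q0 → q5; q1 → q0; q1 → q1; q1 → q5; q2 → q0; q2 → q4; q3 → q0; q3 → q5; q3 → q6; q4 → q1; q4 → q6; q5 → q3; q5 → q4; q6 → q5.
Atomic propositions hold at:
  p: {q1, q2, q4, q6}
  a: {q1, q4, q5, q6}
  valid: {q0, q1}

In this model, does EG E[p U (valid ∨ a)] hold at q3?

No

Sat(valid ∨ a) = {q0, q1, q4, q5, q6}
E[p U (valid ∨ a)]: least fixpoint, start Z0 = Sat((valid ∨ a)) = {q0, q1, q4, q5, q6}, add states in Sat(p) with some successor in Z. Z1 = {q0, q1, q2, q4, q5, q6}; fixed.
Sat(E[p U (valid ∨ a)]) = {q0, q1, q2, q4, q5, q6}
EG E[p U (valid ∨ a)]: greatest fixpoint, start Z0 = {q0, q1, q2, q4, q5, q6}, keep only states in Sat with some successor in Z. Already a fixed point.
Sat(EG E[p U (valid ∨ a)]) = {q0, q1, q2, q4, q5, q6}
q3 ∉ Sat(EG E[p U (valid ∨ a)]) = {q0, q1, q2, q4, q5, q6}, so the formula does not hold at q3.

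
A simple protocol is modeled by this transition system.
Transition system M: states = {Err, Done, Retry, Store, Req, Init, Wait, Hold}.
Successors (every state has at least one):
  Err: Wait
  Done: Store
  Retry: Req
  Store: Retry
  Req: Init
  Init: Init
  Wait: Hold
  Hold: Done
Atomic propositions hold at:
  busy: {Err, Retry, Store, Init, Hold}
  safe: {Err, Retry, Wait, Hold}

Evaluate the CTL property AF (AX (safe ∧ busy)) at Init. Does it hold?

No

Sat(safe ∧ busy) = {Err, Retry, Hold}
Sat(AX (safe ∧ busy)) = {s : every successor in {Err, Retry, Hold}} = {Store, Wait}
AF (AX (safe ∧ busy)): least fixpoint, start Z0 = {Store, Wait}, add states with every successor in Z. Z1 = {Err, Done, Store, Wait}; Z2 = {Err, Done, Store, Wait, Hold}; fixed.
Sat(AF (AX (safe ∧ busy))) = {Err, Done, Store, Wait, Hold}
Init ∉ Sat(AF (AX (safe ∧ busy))) = {Err, Done, Store, Wait, Hold}, so the formula does not hold at Init.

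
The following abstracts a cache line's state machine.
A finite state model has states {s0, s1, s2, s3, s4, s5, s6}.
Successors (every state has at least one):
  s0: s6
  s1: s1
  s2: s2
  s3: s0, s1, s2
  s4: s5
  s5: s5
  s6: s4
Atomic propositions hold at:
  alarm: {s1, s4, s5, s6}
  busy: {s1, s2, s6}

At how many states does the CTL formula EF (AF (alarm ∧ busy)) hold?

4

Sat(alarm ∧ busy) = {s1, s6}
AF (alarm ∧ busy): least fixpoint, start Z0 = {s1, s6}, add states with every successor in Z. Z1 = {s0, s1, s6}; fixed.
Sat(AF (alarm ∧ busy)) = {s0, s1, s6}
EF (AF (alarm ∧ busy)): least fixpoint, start Z0 = {s0, s1, s6}, add states with some successor in Z. Z1 = {s0, s1, s3, s6}; fixed.
Sat(EF (AF (alarm ∧ busy))) = {s0, s1, s3, s6}
|Sat(EF (AF (alarm ∧ busy)))| = |{s0, s1, s3, s6}| = 4.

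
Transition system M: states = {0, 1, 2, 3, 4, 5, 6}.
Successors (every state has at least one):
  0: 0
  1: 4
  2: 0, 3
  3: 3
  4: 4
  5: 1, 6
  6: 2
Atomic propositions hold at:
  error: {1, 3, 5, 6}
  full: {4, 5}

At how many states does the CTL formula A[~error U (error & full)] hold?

1

Sat(~error) = {0, 2, 4}
Sat(error & full) = {5}
A[~error U (error & full)]: least fixpoint, start Z0 = Sat((error & full)) = {5}, add states in Sat(~error) with every successor in Z. Already a fixed point.
Sat(A[~error U (error & full)]) = {5}
|Sat(A[~error U (error & full)])| = |{5}| = 1.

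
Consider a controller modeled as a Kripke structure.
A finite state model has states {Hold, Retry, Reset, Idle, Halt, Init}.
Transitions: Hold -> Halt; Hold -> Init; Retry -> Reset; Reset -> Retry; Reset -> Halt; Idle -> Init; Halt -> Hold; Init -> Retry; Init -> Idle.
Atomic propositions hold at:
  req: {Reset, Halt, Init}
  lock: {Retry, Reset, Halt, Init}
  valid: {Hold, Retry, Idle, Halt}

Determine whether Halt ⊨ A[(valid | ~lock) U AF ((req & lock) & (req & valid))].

Sat(~lock) = {Hold, Idle}
Sat(valid | ~lock) = {Hold, Retry, Idle, Halt}
Sat(req & lock) = {Reset, Halt, Init}
Sat(req & valid) = {Halt}
Sat((req & lock) & (req & valid)) = {Halt}
AF ((req & lock) & (req & valid)): least fixpoint, start Z0 = {Halt}, add states with every successor in Z. Already a fixed point.
Sat(AF ((req & lock) & (req & valid))) = {Halt}
A[(valid | ~lock) U AF ((req & lock) & (req & valid))]: least fixpoint, start Z0 = Sat(AF ((req & lock) & (req & valid))) = {Halt}, add states in Sat(valid | ~lock) with every successor in Z. Already a fixed point.
Sat(A[(valid | ~lock) U AF ((req & lock) & (req & valid))]) = {Halt}
Halt ∈ Sat(A[(valid | ~lock) U AF ((req & lock) & (req & valid))]) = {Halt}, so the formula holds at Halt.

Yes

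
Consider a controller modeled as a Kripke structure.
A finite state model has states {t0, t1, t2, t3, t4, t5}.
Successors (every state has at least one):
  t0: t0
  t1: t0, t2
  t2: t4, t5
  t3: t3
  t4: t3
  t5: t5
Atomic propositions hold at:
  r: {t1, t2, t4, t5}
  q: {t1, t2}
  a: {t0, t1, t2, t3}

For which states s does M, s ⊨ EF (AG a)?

AG a: greatest fixpoint, start Z0 = {t0, t1, t2, t3}, keep only states in Sat with every successor in Z. Z1 = {t0, t1, t3}; Z2 = {t0, t3}; fixed.
Sat(AG a) = {t0, t3}
EF (AG a): least fixpoint, start Z0 = {t0, t3}, add states with some successor in Z. Z1 = {t0, t1, t3, t4}; Z2 = {t0, t1, t2, t3, t4}; fixed.
Sat(EF (AG a)) = {t0, t1, t2, t3, t4}

{t0, t1, t2, t3, t4}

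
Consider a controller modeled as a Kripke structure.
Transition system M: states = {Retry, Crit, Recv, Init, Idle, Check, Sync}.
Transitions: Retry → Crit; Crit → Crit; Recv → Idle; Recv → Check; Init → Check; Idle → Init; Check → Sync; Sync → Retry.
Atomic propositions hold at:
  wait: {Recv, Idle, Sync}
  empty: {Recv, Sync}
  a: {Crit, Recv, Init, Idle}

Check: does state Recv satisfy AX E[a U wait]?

E[a U wait]: least fixpoint, start Z0 = Sat(wait) = {Recv, Idle, Sync}, add states in Sat(a) with some successor in Z. Already a fixed point.
Sat(E[a U wait]) = {Recv, Idle, Sync}
Sat(AX E[a U wait]) = {s : every successor in {Recv, Idle, Sync}} = {Check}
Recv ∉ Sat(AX E[a U wait]) = {Check}, so the formula does not hold at Recv.

No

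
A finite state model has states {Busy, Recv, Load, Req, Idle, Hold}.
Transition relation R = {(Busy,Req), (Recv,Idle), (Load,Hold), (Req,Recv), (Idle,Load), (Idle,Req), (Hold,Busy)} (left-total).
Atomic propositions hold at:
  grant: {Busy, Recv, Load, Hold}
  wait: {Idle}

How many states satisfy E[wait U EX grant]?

4

Sat(EX grant) = {s : some successor in {Busy, Recv, Load, Hold}} = {Load, Req, Idle, Hold}
E[wait U EX grant]: least fixpoint, start Z0 = Sat(EX grant) = {Load, Req, Idle, Hold}, add states in Sat(wait) with some successor in Z. Already a fixed point.
Sat(E[wait U EX grant]) = {Load, Req, Idle, Hold}
|Sat(E[wait U EX grant])| = |{Load, Req, Idle, Hold}| = 4.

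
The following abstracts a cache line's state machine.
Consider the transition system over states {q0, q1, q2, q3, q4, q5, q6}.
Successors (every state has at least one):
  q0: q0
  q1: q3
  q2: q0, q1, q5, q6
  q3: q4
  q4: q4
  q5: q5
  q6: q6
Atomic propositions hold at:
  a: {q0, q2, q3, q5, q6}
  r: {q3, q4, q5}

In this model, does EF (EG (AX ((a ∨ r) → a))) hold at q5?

Yes

Sat(a ∨ r) = {q0, q2, q3, q4, q5, q6}
Sat((a ∨ r) → a) = {q0, q1, q2, q3, q5, q6}
Sat(AX ((a ∨ r) → a)) = {s : every successor in {q0, q1, q2, q3, q5, q6}} = {q0, q1, q2, q5, q6}
EG (AX ((a ∨ r) → a)): greatest fixpoint, start Z0 = {q0, q1, q2, q5, q6}, keep only states in Sat with some successor in Z. Z1 = {q0, q2, q5, q6}; fixed.
Sat(EG (AX ((a ∨ r) → a))) = {q0, q2, q5, q6}
EF (EG (AX ((a ∨ r) → a))): least fixpoint, start Z0 = {q0, q2, q5, q6}, add states with some successor in Z. Already a fixed point.
Sat(EF (EG (AX ((a ∨ r) → a)))) = {q0, q2, q5, q6}
q5 ∈ Sat(EF (EG (AX ((a ∨ r) → a)))) = {q0, q2, q5, q6}, so the formula holds at q5.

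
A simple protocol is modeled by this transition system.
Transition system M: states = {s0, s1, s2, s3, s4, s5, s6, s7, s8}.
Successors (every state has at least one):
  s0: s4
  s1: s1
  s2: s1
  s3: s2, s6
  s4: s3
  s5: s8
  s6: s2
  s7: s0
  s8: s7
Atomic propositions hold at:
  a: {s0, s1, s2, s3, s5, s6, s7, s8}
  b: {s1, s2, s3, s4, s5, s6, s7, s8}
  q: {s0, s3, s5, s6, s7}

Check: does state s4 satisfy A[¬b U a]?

No

Sat(¬b) = {s0}
A[¬b U a]: least fixpoint, start Z0 = Sat(a) = {s0, s1, s2, s3, s5, s6, s7, s8}, add states in Sat(¬b) with every successor in Z. Already a fixed point.
Sat(A[¬b U a]) = {s0, s1, s2, s3, s5, s6, s7, s8}
s4 ∉ Sat(A[¬b U a]) = {s0, s1, s2, s3, s5, s6, s7, s8}, so the formula does not hold at s4.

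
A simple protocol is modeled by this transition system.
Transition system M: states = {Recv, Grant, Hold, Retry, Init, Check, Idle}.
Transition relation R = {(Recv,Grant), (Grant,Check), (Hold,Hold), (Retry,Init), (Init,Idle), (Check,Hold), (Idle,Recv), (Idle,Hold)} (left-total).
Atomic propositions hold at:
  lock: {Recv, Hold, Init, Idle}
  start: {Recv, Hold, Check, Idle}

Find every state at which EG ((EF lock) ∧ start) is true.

EF lock: least fixpoint, start Z0 = {Recv, Hold, Init, Idle}, add states with some successor in Z. Z1 = {Recv, Hold, Retry, Init, Check, Idle}; Z2 = {Recv, Grant, Hold, Retry, Init, Check, Idle}; fixed.
Sat(EF lock) = {Recv, Grant, Hold, Retry, Init, Check, Idle}
Sat((EF lock) ∧ start) = {Recv, Hold, Check, Idle}
EG ((EF lock) ∧ start): greatest fixpoint, start Z0 = {Recv, Hold, Check, Idle}, keep only states in Sat with some successor in Z. Z1 = {Hold, Check, Idle}; fixed.
Sat(EG ((EF lock) ∧ start)) = {Hold, Check, Idle}

{Hold, Check, Idle}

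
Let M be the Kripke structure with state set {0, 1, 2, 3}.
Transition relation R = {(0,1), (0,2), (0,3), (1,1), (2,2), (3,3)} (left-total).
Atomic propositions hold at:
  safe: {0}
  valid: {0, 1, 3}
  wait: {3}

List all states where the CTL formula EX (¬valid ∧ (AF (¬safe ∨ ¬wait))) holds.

Sat(¬valid) = {2}
Sat(¬safe) = {1, 2, 3}
Sat(¬wait) = {0, 1, 2}
Sat(¬safe ∨ ¬wait) = {0, 1, 2, 3}
AF (¬safe ∨ ¬wait): least fixpoint, start Z0 = {0, 1, 2, 3}, add states with every successor in Z. Already a fixed point.
Sat(AF (¬safe ∨ ¬wait)) = {0, 1, 2, 3}
Sat(¬valid ∧ (AF (¬safe ∨ ¬wait))) = {2}
Sat(EX (¬valid ∧ (AF (¬safe ∨ ¬wait)))) = {s : some successor in {2}} = {0, 2}

{0, 2}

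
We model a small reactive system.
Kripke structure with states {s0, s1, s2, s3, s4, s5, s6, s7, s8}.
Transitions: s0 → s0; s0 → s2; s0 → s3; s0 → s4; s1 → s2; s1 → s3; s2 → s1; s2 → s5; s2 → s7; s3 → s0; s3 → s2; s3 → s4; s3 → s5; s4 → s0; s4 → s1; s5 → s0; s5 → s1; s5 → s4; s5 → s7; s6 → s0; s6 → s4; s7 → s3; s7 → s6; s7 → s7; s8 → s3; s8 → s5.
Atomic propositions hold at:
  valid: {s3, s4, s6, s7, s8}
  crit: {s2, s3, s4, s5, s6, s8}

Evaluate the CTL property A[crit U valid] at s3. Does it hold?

A[crit U valid]: least fixpoint, start Z0 = Sat(valid) = {s3, s4, s6, s7, s8}, add states in Sat(crit) with every successor in Z. Already a fixed point.
Sat(A[crit U valid]) = {s3, s4, s6, s7, s8}
s3 ∈ Sat(A[crit U valid]) = {s3, s4, s6, s7, s8}, so the formula holds at s3.

Yes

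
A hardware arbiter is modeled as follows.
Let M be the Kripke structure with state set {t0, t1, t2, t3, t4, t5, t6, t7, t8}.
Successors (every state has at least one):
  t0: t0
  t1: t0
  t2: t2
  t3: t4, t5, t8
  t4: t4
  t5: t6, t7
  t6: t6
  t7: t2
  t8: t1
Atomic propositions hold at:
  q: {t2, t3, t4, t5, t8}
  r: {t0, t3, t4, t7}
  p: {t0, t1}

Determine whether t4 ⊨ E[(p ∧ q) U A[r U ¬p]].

Sat(p ∧ q) = ∅
Sat(¬p) = {t2, t3, t4, t5, t6, t7, t8}
A[r U ¬p]: least fixpoint, start Z0 = Sat(¬p) = {t2, t3, t4, t5, t6, t7, t8}, add states in Sat(r) with every successor in Z. Already a fixed point.
Sat(A[r U ¬p]) = {t2, t3, t4, t5, t6, t7, t8}
E[(p ∧ q) U A[r U ¬p]]: least fixpoint, start Z0 = Sat(A[r U ¬p]) = {t2, t3, t4, t5, t6, t7, t8}, add states in Sat(p ∧ q) with some successor in Z. Already a fixed point.
Sat(E[(p ∧ q) U A[r U ¬p]]) = {t2, t3, t4, t5, t6, t7, t8}
t4 ∈ Sat(E[(p ∧ q) U A[r U ¬p]]) = {t2, t3, t4, t5, t6, t7, t8}, so the formula holds at t4.

Yes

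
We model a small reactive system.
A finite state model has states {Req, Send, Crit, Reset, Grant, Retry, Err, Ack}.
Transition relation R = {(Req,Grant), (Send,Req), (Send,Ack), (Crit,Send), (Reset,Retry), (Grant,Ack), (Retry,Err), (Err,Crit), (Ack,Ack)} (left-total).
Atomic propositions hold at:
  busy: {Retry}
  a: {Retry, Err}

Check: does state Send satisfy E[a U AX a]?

Sat(AX a) = {s : every successor in {Retry, Err}} = {Reset, Retry}
E[a U AX a]: least fixpoint, start Z0 = Sat(AX a) = {Reset, Retry}, add states in Sat(a) with some successor in Z. Already a fixed point.
Sat(E[a U AX a]) = {Reset, Retry}
Send ∉ Sat(E[a U AX a]) = {Reset, Retry}, so the formula does not hold at Send.

No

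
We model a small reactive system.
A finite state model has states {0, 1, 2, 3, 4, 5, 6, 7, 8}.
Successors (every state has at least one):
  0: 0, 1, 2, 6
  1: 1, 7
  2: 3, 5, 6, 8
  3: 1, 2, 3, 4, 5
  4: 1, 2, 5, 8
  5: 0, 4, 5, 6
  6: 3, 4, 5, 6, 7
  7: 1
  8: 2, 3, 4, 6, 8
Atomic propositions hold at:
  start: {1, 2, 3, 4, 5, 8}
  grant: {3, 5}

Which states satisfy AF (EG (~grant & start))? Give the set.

Sat(~grant) = {0, 1, 2, 4, 6, 7, 8}
Sat(~grant & start) = {1, 2, 4, 8}
EG (~grant & start): greatest fixpoint, start Z0 = {1, 2, 4, 8}, keep only states in Sat with some successor in Z. Already a fixed point.
Sat(EG (~grant & start)) = {1, 2, 4, 8}
AF (EG (~grant & start)): least fixpoint, start Z0 = {1, 2, 4, 8}, add states with every successor in Z. Z1 = {1, 2, 4, 7, 8}; fixed.
Sat(AF (EG (~grant & start))) = {1, 2, 4, 7, 8}

{1, 2, 4, 7, 8}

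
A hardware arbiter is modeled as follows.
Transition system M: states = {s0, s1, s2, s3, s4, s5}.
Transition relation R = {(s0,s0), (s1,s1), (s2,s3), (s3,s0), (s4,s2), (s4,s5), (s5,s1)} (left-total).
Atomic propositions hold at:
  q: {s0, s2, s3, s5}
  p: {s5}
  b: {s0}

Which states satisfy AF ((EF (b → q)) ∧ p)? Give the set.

Sat(b → q) = {s0, s1, s2, s3, s4, s5}
EF (b → q): least fixpoint, start Z0 = {s0, s1, s2, s3, s4, s5}, add states with some successor in Z. Already a fixed point.
Sat(EF (b → q)) = {s0, s1, s2, s3, s4, s5}
Sat((EF (b → q)) ∧ p) = {s5}
AF ((EF (b → q)) ∧ p): least fixpoint, start Z0 = {s5}, add states with every successor in Z. Already a fixed point.
Sat(AF ((EF (b → q)) ∧ p)) = {s5}

{s5}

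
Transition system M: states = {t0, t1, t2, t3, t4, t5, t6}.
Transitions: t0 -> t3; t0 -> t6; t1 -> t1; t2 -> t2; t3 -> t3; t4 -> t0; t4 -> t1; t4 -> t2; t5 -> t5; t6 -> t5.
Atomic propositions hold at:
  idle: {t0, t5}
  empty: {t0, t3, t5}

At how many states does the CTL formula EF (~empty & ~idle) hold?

5

Sat(~empty) = {t1, t2, t4, t6}
Sat(~idle) = {t1, t2, t3, t4, t6}
Sat(~empty & ~idle) = {t1, t2, t4, t6}
EF (~empty & ~idle): least fixpoint, start Z0 = {t1, t2, t4, t6}, add states with some successor in Z. Z1 = {t0, t1, t2, t4, t6}; fixed.
Sat(EF (~empty & ~idle)) = {t0, t1, t2, t4, t6}
|Sat(EF (~empty & ~idle))| = |{t0, t1, t2, t4, t6}| = 5.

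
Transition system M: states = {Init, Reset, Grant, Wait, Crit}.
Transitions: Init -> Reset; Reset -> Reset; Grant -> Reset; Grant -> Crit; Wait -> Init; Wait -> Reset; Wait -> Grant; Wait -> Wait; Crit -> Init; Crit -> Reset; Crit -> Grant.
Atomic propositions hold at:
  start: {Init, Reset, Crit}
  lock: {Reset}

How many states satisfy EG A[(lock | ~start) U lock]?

Sat(~start) = {Grant, Wait}
Sat(lock | ~start) = {Reset, Grant, Wait}
A[(lock | ~start) U lock]: least fixpoint, start Z0 = Sat(lock) = {Reset}, add states in Sat(lock | ~start) with every successor in Z. Already a fixed point.
Sat(A[(lock | ~start) U lock]) = {Reset}
EG A[(lock | ~start) U lock]: greatest fixpoint, start Z0 = {Reset}, keep only states in Sat with some successor in Z. Already a fixed point.
Sat(EG A[(lock | ~start) U lock]) = {Reset}
|Sat(EG A[(lock | ~start) U lock])| = |{Reset}| = 1.

1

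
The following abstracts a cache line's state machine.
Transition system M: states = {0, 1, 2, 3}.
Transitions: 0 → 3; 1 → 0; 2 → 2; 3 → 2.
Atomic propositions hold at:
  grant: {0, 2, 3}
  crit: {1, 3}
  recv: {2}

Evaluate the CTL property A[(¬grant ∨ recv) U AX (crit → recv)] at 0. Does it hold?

No

Sat(¬grant) = {1}
Sat(¬grant ∨ recv) = {1, 2}
Sat(crit → recv) = {0, 2}
Sat(AX (crit → recv)) = {s : every successor in {0, 2}} = {1, 2, 3}
A[(¬grant ∨ recv) U AX (crit → recv)]: least fixpoint, start Z0 = Sat(AX (crit → recv)) = {1, 2, 3}, add states in Sat(¬grant ∨ recv) with every successor in Z. Already a fixed point.
Sat(A[(¬grant ∨ recv) U AX (crit → recv)]) = {1, 2, 3}
0 ∉ Sat(A[(¬grant ∨ recv) U AX (crit → recv)]) = {1, 2, 3}, so the formula does not hold at 0.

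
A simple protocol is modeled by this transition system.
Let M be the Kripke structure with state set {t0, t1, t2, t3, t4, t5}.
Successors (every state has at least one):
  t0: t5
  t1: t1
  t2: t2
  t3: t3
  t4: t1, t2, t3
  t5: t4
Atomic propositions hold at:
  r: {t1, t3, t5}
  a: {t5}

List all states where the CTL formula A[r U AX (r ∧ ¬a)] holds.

{t1, t3}

Sat(¬a) = {t0, t1, t2, t3, t4}
Sat(r ∧ ¬a) = {t1, t3}
Sat(AX (r ∧ ¬a)) = {s : every successor in {t1, t3}} = {t1, t3}
A[r U AX (r ∧ ¬a)]: least fixpoint, start Z0 = Sat(AX (r ∧ ¬a)) = {t1, t3}, add states in Sat(r) with every successor in Z. Already a fixed point.
Sat(A[r U AX (r ∧ ¬a)]) = {t1, t3}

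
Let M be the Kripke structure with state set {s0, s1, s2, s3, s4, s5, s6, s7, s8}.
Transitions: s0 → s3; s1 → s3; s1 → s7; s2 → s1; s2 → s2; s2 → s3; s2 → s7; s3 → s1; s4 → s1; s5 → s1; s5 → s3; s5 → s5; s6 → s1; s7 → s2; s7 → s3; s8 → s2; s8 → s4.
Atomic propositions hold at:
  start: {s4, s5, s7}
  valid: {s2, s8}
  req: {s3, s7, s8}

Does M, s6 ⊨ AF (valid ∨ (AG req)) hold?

No

AG req: greatest fixpoint, start Z0 = {s3, s7, s8}, keep only states in Sat with every successor in Z. Z1 = ∅; fixed.
Sat(AG req) = ∅
Sat(valid ∨ (AG req)) = {s2, s8}
AF (valid ∨ (AG req)): least fixpoint, start Z0 = {s2, s8}, add states with every successor in Z. Already a fixed point.
Sat(AF (valid ∨ (AG req))) = {s2, s8}
s6 ∉ Sat(AF (valid ∨ (AG req))) = {s2, s8}, so the formula does not hold at s6.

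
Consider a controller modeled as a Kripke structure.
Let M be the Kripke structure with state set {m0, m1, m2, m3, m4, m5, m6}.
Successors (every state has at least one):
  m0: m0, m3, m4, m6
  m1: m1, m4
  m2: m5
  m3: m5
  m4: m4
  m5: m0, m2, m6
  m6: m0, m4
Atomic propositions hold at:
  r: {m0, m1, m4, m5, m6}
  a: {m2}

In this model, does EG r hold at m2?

No

EG r: greatest fixpoint, start Z0 = {m0, m1, m4, m5, m6}, keep only states in Sat with some successor in Z. Already a fixed point.
Sat(EG r) = {m0, m1, m4, m5, m6}
m2 ∉ Sat(EG r) = {m0, m1, m4, m5, m6}, so the formula does not hold at m2.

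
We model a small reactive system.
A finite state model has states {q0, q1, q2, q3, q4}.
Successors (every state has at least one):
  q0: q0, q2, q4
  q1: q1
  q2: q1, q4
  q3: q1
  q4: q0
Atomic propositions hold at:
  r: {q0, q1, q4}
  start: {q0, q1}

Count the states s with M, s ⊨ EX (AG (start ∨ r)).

Sat(start ∨ r) = {q0, q1, q4}
AG (start ∨ r): greatest fixpoint, start Z0 = {q0, q1, q4}, keep only states in Sat with every successor in Z. Z1 = {q1, q4}; Z2 = {q1}; fixed.
Sat(AG (start ∨ r)) = {q1}
Sat(EX (AG (start ∨ r))) = {s : some successor in {q1}} = {q1, q2, q3}
|Sat(EX (AG (start ∨ r)))| = |{q1, q2, q3}| = 3.

3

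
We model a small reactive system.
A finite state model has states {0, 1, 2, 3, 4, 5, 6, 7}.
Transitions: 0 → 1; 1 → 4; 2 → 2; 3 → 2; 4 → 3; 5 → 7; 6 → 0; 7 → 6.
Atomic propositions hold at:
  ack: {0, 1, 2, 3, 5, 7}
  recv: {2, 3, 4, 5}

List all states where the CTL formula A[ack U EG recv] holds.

{0, 1, 2, 3, 4}

EG recv: greatest fixpoint, start Z0 = {2, 3, 4, 5}, keep only states in Sat with some successor in Z. Z1 = {2, 3, 4}; fixed.
Sat(EG recv) = {2, 3, 4}
A[ack U EG recv]: least fixpoint, start Z0 = Sat(EG recv) = {2, 3, 4}, add states in Sat(ack) with every successor in Z. Z1 = {1, 2, 3, 4}; Z2 = {0, 1, 2, 3, 4}; fixed.
Sat(A[ack U EG recv]) = {0, 1, 2, 3, 4}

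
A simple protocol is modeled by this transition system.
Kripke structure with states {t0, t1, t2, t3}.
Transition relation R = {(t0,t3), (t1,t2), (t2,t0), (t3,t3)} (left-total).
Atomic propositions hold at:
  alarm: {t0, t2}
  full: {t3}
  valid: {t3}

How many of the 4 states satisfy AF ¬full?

3

Sat(¬full) = {t0, t1, t2}
AF ¬full: least fixpoint, start Z0 = {t0, t1, t2}, add states with every successor in Z. Already a fixed point.
Sat(AF ¬full) = {t0, t1, t2}
|Sat(AF ¬full)| = |{t0, t1, t2}| = 3.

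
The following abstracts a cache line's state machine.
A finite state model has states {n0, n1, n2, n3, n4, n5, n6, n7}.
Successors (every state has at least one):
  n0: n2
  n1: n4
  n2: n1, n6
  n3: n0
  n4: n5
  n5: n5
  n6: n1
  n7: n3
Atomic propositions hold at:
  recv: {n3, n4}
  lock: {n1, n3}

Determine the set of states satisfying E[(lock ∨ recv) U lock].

Sat(lock ∨ recv) = {n1, n3, n4}
E[(lock ∨ recv) U lock]: least fixpoint, start Z0 = Sat(lock) = {n1, n3}, add states in Sat(lock ∨ recv) with some successor in Z. Already a fixed point.
Sat(E[(lock ∨ recv) U lock]) = {n1, n3}

{n1, n3}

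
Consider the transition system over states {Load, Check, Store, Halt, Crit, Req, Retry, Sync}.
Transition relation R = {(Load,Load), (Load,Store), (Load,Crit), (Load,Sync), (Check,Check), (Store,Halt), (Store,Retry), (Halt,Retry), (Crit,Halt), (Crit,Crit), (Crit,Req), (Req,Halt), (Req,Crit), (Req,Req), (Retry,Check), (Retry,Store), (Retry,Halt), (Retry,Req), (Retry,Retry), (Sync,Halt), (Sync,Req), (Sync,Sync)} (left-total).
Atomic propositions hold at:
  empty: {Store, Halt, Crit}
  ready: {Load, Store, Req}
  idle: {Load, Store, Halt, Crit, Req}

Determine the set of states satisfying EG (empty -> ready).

{Load, Check, Store, Req, Retry, Sync}

Sat(empty -> ready) = {Load, Check, Store, Req, Retry, Sync}
EG (empty -> ready): greatest fixpoint, start Z0 = {Load, Check, Store, Req, Retry, Sync}, keep only states in Sat with some successor in Z. Already a fixed point.
Sat(EG (empty -> ready)) = {Load, Check, Store, Req, Retry, Sync}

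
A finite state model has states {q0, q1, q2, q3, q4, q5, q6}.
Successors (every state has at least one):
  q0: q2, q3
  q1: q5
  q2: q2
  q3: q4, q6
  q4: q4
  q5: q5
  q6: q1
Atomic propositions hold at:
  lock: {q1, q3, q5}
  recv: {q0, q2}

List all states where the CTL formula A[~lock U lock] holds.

Sat(~lock) = {q0, q2, q4, q6}
A[~lock U lock]: least fixpoint, start Z0 = Sat(lock) = {q1, q3, q5}, add states in Sat(~lock) with every successor in Z. Z1 = {q1, q3, q5, q6}; fixed.
Sat(A[~lock U lock]) = {q1, q3, q5, q6}

{q1, q3, q5, q6}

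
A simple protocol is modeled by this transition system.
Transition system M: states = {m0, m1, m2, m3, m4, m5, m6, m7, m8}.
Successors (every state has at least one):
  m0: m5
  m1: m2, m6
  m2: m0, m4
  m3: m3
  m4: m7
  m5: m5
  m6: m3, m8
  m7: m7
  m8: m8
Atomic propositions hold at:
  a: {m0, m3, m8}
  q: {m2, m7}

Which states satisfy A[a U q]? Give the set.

A[a U q]: least fixpoint, start Z0 = Sat(q) = {m2, m7}, add states in Sat(a) with every successor in Z. Already a fixed point.
Sat(A[a U q]) = {m2, m7}

{m2, m7}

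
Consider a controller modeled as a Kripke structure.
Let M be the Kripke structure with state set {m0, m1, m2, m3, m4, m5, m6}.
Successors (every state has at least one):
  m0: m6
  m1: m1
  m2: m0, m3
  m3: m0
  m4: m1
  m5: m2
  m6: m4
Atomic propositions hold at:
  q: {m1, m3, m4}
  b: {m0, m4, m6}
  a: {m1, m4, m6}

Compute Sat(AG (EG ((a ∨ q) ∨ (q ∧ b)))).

Sat(a ∨ q) = {m1, m3, m4, m6}
Sat(q ∧ b) = {m4}
Sat((a ∨ q) ∨ (q ∧ b)) = {m1, m3, m4, m6}
EG ((a ∨ q) ∨ (q ∧ b)): greatest fixpoint, start Z0 = {m1, m3, m4, m6}, keep only states in Sat with some successor in Z. Z1 = {m1, m4, m6}; fixed.
Sat(EG ((a ∨ q) ∨ (q ∧ b))) = {m1, m4, m6}
AG (EG ((a ∨ q) ∨ (q ∧ b))): greatest fixpoint, start Z0 = {m1, m4, m6}, keep only states in Sat with every successor in Z. Already a fixed point.
Sat(AG (EG ((a ∨ q) ∨ (q ∧ b)))) = {m1, m4, m6}

{m1, m4, m6}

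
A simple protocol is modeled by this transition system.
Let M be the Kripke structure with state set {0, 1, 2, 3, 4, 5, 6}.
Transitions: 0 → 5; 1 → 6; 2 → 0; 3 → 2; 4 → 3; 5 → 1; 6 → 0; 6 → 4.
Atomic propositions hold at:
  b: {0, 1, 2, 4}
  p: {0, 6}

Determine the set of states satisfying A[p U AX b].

{0, 2, 3, 5, 6}

Sat(AX b) = {s : every successor in {0, 1, 2, 4}} = {2, 3, 5, 6}
A[p U AX b]: least fixpoint, start Z0 = Sat(AX b) = {2, 3, 5, 6}, add states in Sat(p) with every successor in Z. Z1 = {0, 2, 3, 5, 6}; fixed.
Sat(A[p U AX b]) = {0, 2, 3, 5, 6}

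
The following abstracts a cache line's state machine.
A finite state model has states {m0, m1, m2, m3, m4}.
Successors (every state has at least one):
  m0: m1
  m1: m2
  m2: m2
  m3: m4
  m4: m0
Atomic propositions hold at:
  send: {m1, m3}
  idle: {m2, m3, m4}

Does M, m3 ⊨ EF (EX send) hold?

Sat(EX send) = {s : some successor in {m1, m3}} = {m0}
EF (EX send): least fixpoint, start Z0 = {m0}, add states with some successor in Z. Z1 = {m0, m4}; Z2 = {m0, m3, m4}; fixed.
Sat(EF (EX send)) = {m0, m3, m4}
m3 ∈ Sat(EF (EX send)) = {m0, m3, m4}, so the formula holds at m3.

Yes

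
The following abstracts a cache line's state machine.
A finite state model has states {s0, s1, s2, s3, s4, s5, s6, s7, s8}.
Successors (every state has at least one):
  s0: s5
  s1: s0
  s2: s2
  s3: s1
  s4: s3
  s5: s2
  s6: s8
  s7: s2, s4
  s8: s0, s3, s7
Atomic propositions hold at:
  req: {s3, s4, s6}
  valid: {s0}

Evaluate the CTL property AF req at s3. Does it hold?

AF req: least fixpoint, start Z0 = {s3, s4, s6}, add states with every successor in Z. Already a fixed point.
Sat(AF req) = {s3, s4, s6}
s3 ∈ Sat(AF req) = {s3, s4, s6}, so the formula holds at s3.

Yes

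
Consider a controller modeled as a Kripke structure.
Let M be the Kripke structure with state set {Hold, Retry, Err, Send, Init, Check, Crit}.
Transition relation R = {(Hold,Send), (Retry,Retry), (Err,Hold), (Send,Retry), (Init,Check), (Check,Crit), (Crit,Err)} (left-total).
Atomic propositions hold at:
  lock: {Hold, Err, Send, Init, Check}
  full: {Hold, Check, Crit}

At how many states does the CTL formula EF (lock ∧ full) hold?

5

Sat(lock ∧ full) = {Hold, Check}
EF (lock ∧ full): least fixpoint, start Z0 = {Hold, Check}, add states with some successor in Z. Z1 = {Hold, Err, Init, Check}; Z2 = {Hold, Err, Init, Check, Crit}; fixed.
Sat(EF (lock ∧ full)) = {Hold, Err, Init, Check, Crit}
|Sat(EF (lock ∧ full))| = |{Hold, Err, Init, Check, Crit}| = 5.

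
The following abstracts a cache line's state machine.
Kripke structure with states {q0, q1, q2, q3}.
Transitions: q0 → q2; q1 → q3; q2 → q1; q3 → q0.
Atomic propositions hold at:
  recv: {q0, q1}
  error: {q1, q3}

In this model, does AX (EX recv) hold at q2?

Sat(EX recv) = {s : some successor in {q0, q1}} = {q2, q3}
Sat(AX (EX recv)) = {s : every successor in {q2, q3}} = {q0, q1}
q2 ∉ Sat(AX (EX recv)) = {q0, q1}, so the formula does not hold at q2.

No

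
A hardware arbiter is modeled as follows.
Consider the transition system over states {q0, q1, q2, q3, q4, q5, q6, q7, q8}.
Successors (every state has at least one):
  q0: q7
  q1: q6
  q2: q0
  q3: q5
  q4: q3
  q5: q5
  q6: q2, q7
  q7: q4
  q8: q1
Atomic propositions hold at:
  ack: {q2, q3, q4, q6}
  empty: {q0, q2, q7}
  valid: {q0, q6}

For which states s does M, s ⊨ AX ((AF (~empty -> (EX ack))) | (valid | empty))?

Sat(~empty) = {q1, q3, q4, q5, q6, q8}
Sat(EX ack) = {s : some successor in {q2, q3, q4, q6}} = {q1, q4, q6, q7}
Sat(~empty -> (EX ack)) = {q0, q1, q2, q4, q6, q7}
AF (~empty -> (EX ack)): least fixpoint, start Z0 = {q0, q1, q2, q4, q6, q7}, add states with every successor in Z. Z1 = {q0, q1, q2, q4, q6, q7, q8}; fixed.
Sat(AF (~empty -> (EX ack))) = {q0, q1, q2, q4, q6, q7, q8}
Sat(valid | empty) = {q0, q2, q6, q7}
Sat((AF (~empty -> (EX ack))) | (valid | empty)) = {q0, q1, q2, q4, q6, q7, q8}
Sat(AX ((AF (~empty -> (EX ack))) | (valid | empty))) = {s : every successor in {q0, q1, q2, q4, q6, q7, q8}} = {q0, q1, q2, q6, q7, q8}

{q0, q1, q2, q6, q7, q8}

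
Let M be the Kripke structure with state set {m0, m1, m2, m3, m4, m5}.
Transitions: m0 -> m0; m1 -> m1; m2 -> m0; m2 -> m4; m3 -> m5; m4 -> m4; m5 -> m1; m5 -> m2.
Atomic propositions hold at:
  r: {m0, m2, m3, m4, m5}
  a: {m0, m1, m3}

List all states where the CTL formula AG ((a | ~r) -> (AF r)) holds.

Sat(~r) = {m1}
Sat(a | ~r) = {m0, m1, m3}
AF r: least fixpoint, start Z0 = {m0, m2, m3, m4, m5}, add states with every successor in Z. Already a fixed point.
Sat(AF r) = {m0, m2, m3, m4, m5}
Sat((a | ~r) -> (AF r)) = {m0, m2, m3, m4, m5}
AG ((a | ~r) -> (AF r)): greatest fixpoint, start Z0 = {m0, m2, m3, m4, m5}, keep only states in Sat with every successor in Z. Z1 = {m0, m2, m3, m4}; Z2 = {m0, m2, m4}; fixed.
Sat(AG ((a | ~r) -> (AF r))) = {m0, m2, m4}

{m0, m2, m4}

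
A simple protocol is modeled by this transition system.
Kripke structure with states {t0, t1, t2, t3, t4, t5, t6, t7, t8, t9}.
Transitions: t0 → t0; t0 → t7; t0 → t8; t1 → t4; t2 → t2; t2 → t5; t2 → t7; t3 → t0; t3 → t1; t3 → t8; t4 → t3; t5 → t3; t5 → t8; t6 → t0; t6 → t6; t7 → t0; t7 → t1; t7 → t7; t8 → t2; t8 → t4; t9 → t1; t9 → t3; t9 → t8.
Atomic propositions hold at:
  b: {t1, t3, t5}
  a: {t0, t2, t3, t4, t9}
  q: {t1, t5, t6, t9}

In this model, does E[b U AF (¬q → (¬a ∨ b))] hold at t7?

Sat(¬q) = {t0, t2, t3, t4, t7, t8}
Sat(¬a) = {t1, t5, t6, t7, t8}
Sat(¬a ∨ b) = {t1, t3, t5, t6, t7, t8}
Sat(¬q → (¬a ∨ b)) = {t1, t3, t5, t6, t7, t8, t9}
AF (¬q → (¬a ∨ b)): least fixpoint, start Z0 = {t1, t3, t5, t6, t7, t8, t9}, add states with every successor in Z. Z1 = {t1, t3, t4, t5, t6, t7, t8, t9}; fixed.
Sat(AF (¬q → (¬a ∨ b))) = {t1, t3, t4, t5, t6, t7, t8, t9}
E[b U AF (¬q → (¬a ∨ b))]: least fixpoint, start Z0 = Sat(AF (¬q → (¬a ∨ b))) = {t1, t3, t4, t5, t6, t7, t8, t9}, add states in Sat(b) with some successor in Z. Already a fixed point.
Sat(E[b U AF (¬q → (¬a ∨ b))]) = {t1, t3, t4, t5, t6, t7, t8, t9}
t7 ∈ Sat(E[b U AF (¬q → (¬a ∨ b))]) = {t1, t3, t4, t5, t6, t7, t8, t9}, so the formula holds at t7.

Yes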